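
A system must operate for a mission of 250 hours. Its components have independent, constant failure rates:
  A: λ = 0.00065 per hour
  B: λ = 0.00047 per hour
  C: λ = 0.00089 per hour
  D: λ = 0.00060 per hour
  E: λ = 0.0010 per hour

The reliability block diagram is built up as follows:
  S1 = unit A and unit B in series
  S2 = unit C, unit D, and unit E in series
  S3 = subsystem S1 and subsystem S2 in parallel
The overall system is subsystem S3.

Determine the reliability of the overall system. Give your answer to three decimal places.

0.887

R(A) = exp(−0.00065 × 250) = 0.85002
R(B) = exp(−0.00047 × 250) = 0.88914
R(C) = exp(−0.00089 × 250) = 0.80052
R(D) = exp(−0.00060 × 250) = 0.86071
R(E) = exp(−0.0010 × 250) = 0.77880
Series (A and B): 0.85002 × 0.88914 = 0.75579
Series (C, D, and E): 0.80052 × 0.86071 × 0.77880 = 0.53661
Parallel ([0.75579] and [0.53661]): 1 − (1 − 0.75579)(1 − 0.53661) = 0.887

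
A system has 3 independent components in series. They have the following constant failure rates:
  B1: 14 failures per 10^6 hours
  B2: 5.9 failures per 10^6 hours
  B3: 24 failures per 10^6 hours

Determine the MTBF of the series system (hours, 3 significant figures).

22800

Series of exponential components: λ_sys = Σ λ_i
λ_sys = 0.000014 + 0.0000059 + 0.000024 = 4.3900e-05 /h
MTBF = 1 / λ_sys = 22800 h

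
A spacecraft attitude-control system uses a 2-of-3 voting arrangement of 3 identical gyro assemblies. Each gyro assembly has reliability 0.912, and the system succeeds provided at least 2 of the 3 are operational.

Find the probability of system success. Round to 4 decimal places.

0.9781

R = Σ_{i=2}^{3} C(3,i) p^i (1−p)^{3−i} with p = 0.912
C(3,2)·0.912^2·0.088^1 = 0.219580
C(3,3)·0.912^3·0.088^0 = 0.758551
Sum = 0.9781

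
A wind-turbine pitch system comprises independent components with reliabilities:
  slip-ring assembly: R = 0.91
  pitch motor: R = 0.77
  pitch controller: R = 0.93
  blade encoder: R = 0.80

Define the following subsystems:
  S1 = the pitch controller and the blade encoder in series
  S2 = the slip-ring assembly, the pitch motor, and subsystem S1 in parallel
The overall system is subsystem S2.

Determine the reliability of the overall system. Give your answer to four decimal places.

0.9947

Series (pitch controller and blade encoder): 0.930000 × 0.800000 = 0.744000
Parallel (slip-ring assembly, pitch motor, and [0.744000]): 1 − (1 − 0.910000)(1 − 0.770000)(1 − 0.744000) = 0.9947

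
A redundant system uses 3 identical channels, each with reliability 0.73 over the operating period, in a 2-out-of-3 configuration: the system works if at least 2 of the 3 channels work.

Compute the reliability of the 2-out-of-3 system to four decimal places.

0.8207

R = Σ_{i=2}^{3} C(3,i) p^i (1−p)^{3−i} with p = 0.73
C(3,2)·0.73^2·0.27^1 = 0.431649
C(3,3)·0.73^3·0.27^0 = 0.389017
Sum = 0.8207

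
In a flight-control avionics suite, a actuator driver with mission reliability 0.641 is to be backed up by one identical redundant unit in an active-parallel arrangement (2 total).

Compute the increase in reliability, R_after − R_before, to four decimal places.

R_before = 0.641
R_after = 1 − (1 − 0.641)^2 = 0.8711
ΔR = 0.8711 − 0.641 = 0.2301

0.2301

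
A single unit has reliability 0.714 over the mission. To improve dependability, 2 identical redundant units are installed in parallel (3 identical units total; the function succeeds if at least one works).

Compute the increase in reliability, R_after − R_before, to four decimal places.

R_before = 0.714
R_after = 1 − (1 − 0.714)^3 = 0.9766
ΔR = 0.9766 − 0.714 = 0.2626

0.2626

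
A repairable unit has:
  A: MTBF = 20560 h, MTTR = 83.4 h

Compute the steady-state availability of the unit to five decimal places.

0.99596

A(A) = MTBF/(MTBF+MTTR) = 20560/(20560+83.4) = 0.99596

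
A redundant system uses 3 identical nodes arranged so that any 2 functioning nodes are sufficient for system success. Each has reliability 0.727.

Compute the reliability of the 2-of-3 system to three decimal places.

R = Σ_{i=2}^{3} C(3,i) p^i (1−p)^{3−i} with p = 0.727
C(3,2)·0.727^2·0.273^1 = 0.43287
C(3,3)·0.727^3·0.273^0 = 0.38424
Sum = 0.817

0.817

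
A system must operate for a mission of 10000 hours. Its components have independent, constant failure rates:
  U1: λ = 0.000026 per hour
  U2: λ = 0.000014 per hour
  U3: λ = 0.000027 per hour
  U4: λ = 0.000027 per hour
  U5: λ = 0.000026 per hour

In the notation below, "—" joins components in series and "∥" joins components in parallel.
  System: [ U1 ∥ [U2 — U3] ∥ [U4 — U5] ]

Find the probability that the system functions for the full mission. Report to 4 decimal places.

0.9683

R(U1) = exp(−0.000026 × 10000) = 0.771052
R(U2) = exp(−0.000014 × 10000) = 0.869358
R(U3) = exp(−0.000027 × 10000) = 0.763379
R(U4) = exp(−0.000027 × 10000) = 0.763379
R(U5) = exp(−0.000026 × 10000) = 0.771052
Series (U2 and U3): 0.869358 × 0.763379 = 0.663650
Series (U4 and U5): 0.763379 × 0.771052 = 0.588605
Parallel (U1, [0.663650], and [0.588605]): 1 − (1 − 0.771052)(1 − 0.663650)(1 − 0.588605) = 0.9683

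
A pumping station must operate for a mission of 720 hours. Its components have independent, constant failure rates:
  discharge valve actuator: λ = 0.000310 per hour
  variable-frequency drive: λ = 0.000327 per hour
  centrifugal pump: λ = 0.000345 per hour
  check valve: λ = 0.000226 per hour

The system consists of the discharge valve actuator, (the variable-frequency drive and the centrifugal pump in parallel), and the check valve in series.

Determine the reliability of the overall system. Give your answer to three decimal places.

R(discharge valve actuator) = exp(−0.000310 × 720) = 0.79995
R(variable-frequency drive) = exp(−0.000327 × 720) = 0.79022
R(centrifugal pump) = exp(−0.000345 × 720) = 0.78005
R(check valve) = exp(−0.000226 × 720) = 0.84983
Parallel (variable-frequency drive and centrifugal pump): 1 − (1 − 0.79022)(1 − 0.78005) = 0.95386
Series (discharge valve actuator, [0.95386], and check valve): 0.79995 × 0.95386 × 0.84983 = 0.648

0.648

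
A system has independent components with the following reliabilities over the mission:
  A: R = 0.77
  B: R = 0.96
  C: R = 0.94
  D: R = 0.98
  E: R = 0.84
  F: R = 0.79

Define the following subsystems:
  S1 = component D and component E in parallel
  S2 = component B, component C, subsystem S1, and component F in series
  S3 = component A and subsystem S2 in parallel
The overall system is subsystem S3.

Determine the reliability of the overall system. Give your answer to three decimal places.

Parallel (D and E): 1 − (1 − 0.98000)(1 − 0.84000) = 0.99680
Series (B, C, [0.99680], and F): 0.96000 × 0.94000 × 0.99680 × 0.79000 = 0.71061
Parallel (A and [0.71061]): 1 − (1 − 0.77000)(1 − 0.71061) = 0.933

0.933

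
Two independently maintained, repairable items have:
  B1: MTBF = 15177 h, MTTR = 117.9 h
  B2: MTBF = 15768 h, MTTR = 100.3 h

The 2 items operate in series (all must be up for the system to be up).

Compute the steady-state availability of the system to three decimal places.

0.986

A(B1) = MTBF/(MTBF+MTTR) = 15177/(15177+117.9) = 0.992292
A(B2) = MTBF/(MTBF+MTTR) = 15768/(15768+100.3) = 0.993679
Series availability: 0.992292 × 0.993679 = 0.986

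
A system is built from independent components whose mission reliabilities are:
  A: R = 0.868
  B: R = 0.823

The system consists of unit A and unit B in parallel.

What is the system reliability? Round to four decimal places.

0.9766

Parallel (A and B): 1 − (1 − 0.868000)(1 − 0.823000) = 0.9766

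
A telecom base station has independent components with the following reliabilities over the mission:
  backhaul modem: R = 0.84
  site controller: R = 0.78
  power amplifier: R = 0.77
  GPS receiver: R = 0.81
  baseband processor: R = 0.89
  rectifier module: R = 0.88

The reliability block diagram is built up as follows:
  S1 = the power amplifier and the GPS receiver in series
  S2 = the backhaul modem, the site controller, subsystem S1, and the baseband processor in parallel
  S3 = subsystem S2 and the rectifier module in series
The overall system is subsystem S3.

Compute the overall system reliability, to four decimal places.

Series (power amplifier and GPS receiver): 0.770000 × 0.810000 = 0.623700
Parallel (backhaul modem, site controller, [0.623700], and baseband processor): 1 − (1 − 0.840000)(1 − 0.780000)(1 − 0.623700)(1 − 0.890000) = 0.998543
Series ([0.998543] and rectifier module): 0.998543 × 0.880000 = 0.8787

0.8787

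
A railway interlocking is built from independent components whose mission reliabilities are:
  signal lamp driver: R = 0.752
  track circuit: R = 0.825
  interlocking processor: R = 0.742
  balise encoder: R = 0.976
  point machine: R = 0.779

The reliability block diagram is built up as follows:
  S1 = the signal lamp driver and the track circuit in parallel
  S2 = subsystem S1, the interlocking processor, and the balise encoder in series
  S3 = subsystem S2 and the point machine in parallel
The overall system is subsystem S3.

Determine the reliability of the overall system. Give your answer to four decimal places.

0.9321

Parallel (signal lamp driver and track circuit): 1 − (1 − 0.752000)(1 − 0.825000) = 0.956600
Series ([0.956600], interlocking processor, and balise encoder): 0.956600 × 0.742000 × 0.976000 = 0.692762
Parallel ([0.692762] and point machine): 1 − (1 − 0.692762)(1 − 0.779000) = 0.9321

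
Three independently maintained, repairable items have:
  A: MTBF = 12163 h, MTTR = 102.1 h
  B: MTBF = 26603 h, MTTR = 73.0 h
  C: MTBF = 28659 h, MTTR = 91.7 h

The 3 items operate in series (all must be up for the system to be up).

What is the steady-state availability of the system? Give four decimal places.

A(A) = MTBF/(MTBF+MTTR) = 12163/(12163+102.1) = 0.991676
A(B) = MTBF/(MTBF+MTTR) = 26603/(26603+73.0) = 0.997263
A(C) = MTBF/(MTBF+MTTR) = 28659/(28659+91.7) = 0.996811
Series availability: 0.991676 × 0.997263 × 0.996811 = 0.9858

0.9858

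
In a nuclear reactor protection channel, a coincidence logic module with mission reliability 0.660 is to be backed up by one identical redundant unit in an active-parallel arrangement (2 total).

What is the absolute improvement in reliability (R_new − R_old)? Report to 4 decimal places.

R_before = 0.660
R_after = 1 − (1 − 0.660)^2 = 0.8844
ΔR = 0.8844 − 0.660 = 0.2244

0.2244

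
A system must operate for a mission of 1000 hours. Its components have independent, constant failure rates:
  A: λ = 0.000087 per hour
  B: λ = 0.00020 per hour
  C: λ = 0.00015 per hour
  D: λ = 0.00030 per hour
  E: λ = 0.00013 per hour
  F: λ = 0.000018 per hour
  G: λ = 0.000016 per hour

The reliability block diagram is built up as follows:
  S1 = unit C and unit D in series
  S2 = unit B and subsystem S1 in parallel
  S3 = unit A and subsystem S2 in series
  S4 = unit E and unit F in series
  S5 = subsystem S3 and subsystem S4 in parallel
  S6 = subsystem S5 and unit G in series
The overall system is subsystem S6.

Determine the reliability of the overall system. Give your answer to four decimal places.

R(A) = exp(−0.000087 × 1000) = 0.916677
R(B) = exp(−0.00020 × 1000) = 0.818731
R(C) = exp(−0.00015 × 1000) = 0.860708
R(D) = exp(−0.00030 × 1000) = 0.740818
R(E) = exp(−0.00013 × 1000) = 0.878095
R(F) = exp(−0.000018 × 1000) = 0.982161
R(G) = exp(−0.000016 × 1000) = 0.984127
Series (C and D): 0.860708 × 0.740818 = 0.637628
Parallel (B and [0.637628]): 1 − (1 − 0.818731)(1 − 0.637628) = 0.934313
Series (A and [0.934313]): 0.916677 × 0.934313 = 0.856463
Series (E and F): 0.878095 × 0.982161 = 0.862431
Parallel ([0.856463] and [0.862431]): 1 − (1 − 0.856463)(1 − 0.862431) = 0.980254
Series ([0.980254] and G): 0.980254 × 0.984127 = 0.9647

0.9647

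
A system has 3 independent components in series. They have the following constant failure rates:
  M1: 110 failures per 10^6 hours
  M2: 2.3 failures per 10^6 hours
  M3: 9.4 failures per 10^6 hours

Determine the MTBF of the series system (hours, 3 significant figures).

Series of exponential components: λ_sys = Σ λ_i
λ_sys = 0.00011 + 0.0000023 + 0.0000094 = 1.2170e-04 /h
MTBF = 1 / λ_sys = 8220 h

8220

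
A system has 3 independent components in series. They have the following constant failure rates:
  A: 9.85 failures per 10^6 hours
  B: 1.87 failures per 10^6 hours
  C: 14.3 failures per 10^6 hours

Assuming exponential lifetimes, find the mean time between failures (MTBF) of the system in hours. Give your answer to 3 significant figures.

Series of exponential components: λ_sys = Σ λ_i
λ_sys = 0.00000985 + 0.00000187 + 0.0000143 = 2.6020e-05 /h
MTBF = 1 / λ_sys = 38400 h

38400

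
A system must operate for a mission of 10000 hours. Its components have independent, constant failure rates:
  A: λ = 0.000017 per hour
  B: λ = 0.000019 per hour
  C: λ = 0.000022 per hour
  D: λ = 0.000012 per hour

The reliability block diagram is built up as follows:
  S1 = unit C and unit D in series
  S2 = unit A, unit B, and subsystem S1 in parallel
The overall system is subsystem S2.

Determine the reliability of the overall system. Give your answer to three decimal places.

0.992

R(A) = exp(−0.000017 × 10000) = 0.84366
R(B) = exp(−0.000019 × 10000) = 0.82696
R(C) = exp(−0.000022 × 10000) = 0.80252
R(D) = exp(−0.000012 × 10000) = 0.88692
Series (C and D): 0.80252 × 0.88692 = 0.71177
Parallel (A, B, and [0.71177]): 1 − (1 − 0.84366)(1 − 0.82696)(1 − 0.71177) = 0.992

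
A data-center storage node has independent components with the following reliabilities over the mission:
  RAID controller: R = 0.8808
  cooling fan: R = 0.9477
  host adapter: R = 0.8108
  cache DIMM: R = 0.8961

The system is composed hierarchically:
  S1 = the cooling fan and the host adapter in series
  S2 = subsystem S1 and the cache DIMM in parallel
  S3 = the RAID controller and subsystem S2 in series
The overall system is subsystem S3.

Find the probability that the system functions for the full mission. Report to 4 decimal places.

Series (cooling fan and host adapter): 0.947700 × 0.810800 = 0.768395
Parallel ([0.768395] and cache DIMM): 1 − (1 − 0.768395)(1 − 0.896100) = 0.975936
Series (RAID controller and [0.975936]): 0.880800 × 0.975936 = 0.8596

0.8596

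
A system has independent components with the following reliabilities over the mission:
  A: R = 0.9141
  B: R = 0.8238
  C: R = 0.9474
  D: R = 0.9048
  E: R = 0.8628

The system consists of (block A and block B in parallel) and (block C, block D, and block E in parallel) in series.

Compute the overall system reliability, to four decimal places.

0.9842

Parallel (A and B): 1 − (1 − 0.914100)(1 − 0.823800) = 0.984864
Parallel (C, D, and E): 1 − (1 − 0.947400)(1 − 0.904800)(1 − 0.862800) = 0.999313
Series ([0.984864] and [0.999313]): 0.984864 × 0.999313 = 0.9842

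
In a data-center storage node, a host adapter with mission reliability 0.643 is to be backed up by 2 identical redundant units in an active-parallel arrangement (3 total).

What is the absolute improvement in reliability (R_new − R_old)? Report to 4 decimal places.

0.3115

R_before = 0.643
R_after = 1 − (1 − 0.643)^3 = 0.9545
ΔR = 0.9545 − 0.643 = 0.3115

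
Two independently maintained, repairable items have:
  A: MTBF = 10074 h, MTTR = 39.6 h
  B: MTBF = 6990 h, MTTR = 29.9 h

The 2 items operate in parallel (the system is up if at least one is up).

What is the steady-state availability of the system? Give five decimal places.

A(A) = MTBF/(MTBF+MTTR) = 10074/(10074+39.6) = 0.996084
A(B) = MTBF/(MTBF+MTTR) = 6990/(6990+29.9) = 0.995741
Parallel availability: 1 − (1 − 0.996084)(1 − 0.995741) = 0.99998

0.99998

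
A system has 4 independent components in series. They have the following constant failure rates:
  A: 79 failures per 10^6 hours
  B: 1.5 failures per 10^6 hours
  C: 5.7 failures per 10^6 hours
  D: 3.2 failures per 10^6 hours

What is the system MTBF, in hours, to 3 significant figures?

Series of exponential components: λ_sys = Σ λ_i
λ_sys = 0.000079 + 0.0000015 + 0.0000057 + 0.0000032 = 8.9400e-05 /h
MTBF = 1 / λ_sys = 11200 h

11200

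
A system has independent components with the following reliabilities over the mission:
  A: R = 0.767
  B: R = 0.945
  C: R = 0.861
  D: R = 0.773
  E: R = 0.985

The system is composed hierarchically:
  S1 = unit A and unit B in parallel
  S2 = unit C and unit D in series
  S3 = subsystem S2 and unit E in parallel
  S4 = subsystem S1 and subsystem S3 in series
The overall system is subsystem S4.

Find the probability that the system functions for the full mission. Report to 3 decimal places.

0.982

Parallel (A and B): 1 − (1 − 0.76700)(1 − 0.94500) = 0.98719
Series (C and D): 0.86100 × 0.77300 = 0.66555
Parallel ([0.66555] and E): 1 − (1 − 0.66555)(1 − 0.98500) = 0.99498
Series ([0.98719] and [0.99498]): 0.98719 × 0.99498 = 0.982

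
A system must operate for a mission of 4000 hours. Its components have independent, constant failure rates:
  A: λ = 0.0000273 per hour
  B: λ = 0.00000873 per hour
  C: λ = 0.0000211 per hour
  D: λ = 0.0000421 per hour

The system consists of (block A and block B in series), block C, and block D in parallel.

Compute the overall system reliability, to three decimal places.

R(A) = exp(−0.0000273 × 4000) = 0.89655
R(B) = exp(−0.00000873 × 4000) = 0.96568
R(C) = exp(−0.0000211 × 4000) = 0.91906
R(D) = exp(−0.0000421 × 4000) = 0.84502
Series (A and B): 0.89655 × 0.96568 = 0.86578
Parallel ([0.86578], C, and D): 1 − (1 − 0.86578)(1 − 0.91906)(1 − 0.84502) = 0.998

0.998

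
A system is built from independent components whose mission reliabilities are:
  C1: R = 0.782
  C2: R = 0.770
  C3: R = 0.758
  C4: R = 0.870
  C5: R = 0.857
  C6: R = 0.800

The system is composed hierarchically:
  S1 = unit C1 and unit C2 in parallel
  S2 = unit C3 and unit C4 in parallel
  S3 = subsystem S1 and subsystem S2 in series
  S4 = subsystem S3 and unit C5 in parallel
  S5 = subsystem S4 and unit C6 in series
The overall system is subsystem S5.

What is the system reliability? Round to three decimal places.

Parallel (C1 and C2): 1 − (1 − 0.78200)(1 − 0.77000) = 0.94986
Parallel (C3 and C4): 1 − (1 − 0.75800)(1 − 0.87000) = 0.96854
Series ([0.94986] and [0.96854]): 0.94986 × 0.96854 = 0.91998
Parallel ([0.91998] and C5): 1 − (1 − 0.91998)(1 − 0.85700) = 0.98856
Series ([0.98856] and C6): 0.98856 × 0.80000 = 0.791

0.791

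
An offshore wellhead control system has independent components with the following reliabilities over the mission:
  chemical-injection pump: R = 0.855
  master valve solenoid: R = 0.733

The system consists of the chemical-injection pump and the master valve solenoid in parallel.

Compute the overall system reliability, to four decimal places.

Parallel (chemical-injection pump and master valve solenoid): 1 − (1 − 0.855000)(1 − 0.733000) = 0.9613

0.9613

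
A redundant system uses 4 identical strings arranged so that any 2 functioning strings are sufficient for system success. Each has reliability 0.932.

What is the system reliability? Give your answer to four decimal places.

R = Σ_{i=2}^{4} C(4,i) p^i (1−p)^{4−i} with p = 0.932
C(4,2)·0.932^2·0.068^2 = 0.024099
C(4,3)·0.932^3·0.068^1 = 0.220200
C(4,4)·0.932^4·0.068^0 = 0.754508
Sum = 0.9988

0.9988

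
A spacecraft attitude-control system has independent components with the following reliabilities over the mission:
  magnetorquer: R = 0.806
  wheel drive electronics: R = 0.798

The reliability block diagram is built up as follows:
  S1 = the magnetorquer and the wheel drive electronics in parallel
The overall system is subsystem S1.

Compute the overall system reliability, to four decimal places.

Parallel (magnetorquer and wheel drive electronics): 1 − (1 − 0.806000)(1 − 0.798000) = 0.9608

0.9608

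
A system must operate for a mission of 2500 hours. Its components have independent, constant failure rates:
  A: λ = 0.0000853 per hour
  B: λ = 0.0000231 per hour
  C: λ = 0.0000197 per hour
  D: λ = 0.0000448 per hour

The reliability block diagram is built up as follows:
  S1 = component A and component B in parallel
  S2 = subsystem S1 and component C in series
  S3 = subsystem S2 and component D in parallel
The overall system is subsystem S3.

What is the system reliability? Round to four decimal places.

0.9938

R(A) = exp(−0.0000853 × 2500) = 0.807954
R(B) = exp(−0.0000231 × 2500) = 0.943886
R(C) = exp(−0.0000197 × 2500) = 0.951943
R(D) = exp(−0.0000448 × 2500) = 0.894044
Parallel (A and B): 1 − (1 − 0.807954)(1 − 0.943886) = 0.989224
Series ([0.989224] and C): 0.989224 × 0.951943 = 0.941685
Parallel ([0.941685] and D): 1 − (1 − 0.941685)(1 − 0.894044) = 0.9938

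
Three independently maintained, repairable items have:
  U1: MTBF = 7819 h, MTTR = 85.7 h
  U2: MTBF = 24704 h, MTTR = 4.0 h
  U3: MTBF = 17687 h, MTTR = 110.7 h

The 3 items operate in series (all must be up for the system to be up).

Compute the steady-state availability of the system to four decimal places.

A(U1) = MTBF/(MTBF+MTTR) = 7819/(7819+85.7) = 0.989158
A(U2) = MTBF/(MTBF+MTTR) = 24704/(24704+4.0) = 0.999838
A(U3) = MTBF/(MTBF+MTTR) = 17687/(17687+110.7) = 0.993780
Series availability: 0.989158 × 0.999838 × 0.993780 = 0.9828

0.9828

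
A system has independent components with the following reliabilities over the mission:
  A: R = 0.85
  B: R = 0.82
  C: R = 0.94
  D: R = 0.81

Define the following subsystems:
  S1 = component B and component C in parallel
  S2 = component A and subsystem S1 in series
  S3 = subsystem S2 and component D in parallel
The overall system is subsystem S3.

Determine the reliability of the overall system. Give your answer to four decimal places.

Parallel (B and C): 1 − (1 − 0.820000)(1 − 0.940000) = 0.989200
Series (A and [0.989200]): 0.850000 × 0.989200 = 0.840820
Parallel ([0.840820] and D): 1 − (1 − 0.840820)(1 − 0.810000) = 0.9698

0.9698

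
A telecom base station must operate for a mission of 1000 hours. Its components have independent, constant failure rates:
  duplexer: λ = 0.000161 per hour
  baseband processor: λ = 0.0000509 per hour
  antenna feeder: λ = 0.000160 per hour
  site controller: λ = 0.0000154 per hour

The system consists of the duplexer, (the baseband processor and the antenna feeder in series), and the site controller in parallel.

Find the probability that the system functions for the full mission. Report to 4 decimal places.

R(duplexer) = exp(−0.000161 × 1000) = 0.851292
R(baseband processor) = exp(−0.0000509 × 1000) = 0.950374
R(antenna feeder) = exp(−0.000160 × 1000) = 0.852144
R(site controller) = exp(−0.0000154 × 1000) = 0.984718
Series (baseband processor and antenna feeder): 0.950374 × 0.852144 = 0.809856
Parallel (duplexer, [0.809856], and site controller): 1 − (1 − 0.851292)(1 − 0.809856)(1 − 0.984718) = 0.9996

0.9996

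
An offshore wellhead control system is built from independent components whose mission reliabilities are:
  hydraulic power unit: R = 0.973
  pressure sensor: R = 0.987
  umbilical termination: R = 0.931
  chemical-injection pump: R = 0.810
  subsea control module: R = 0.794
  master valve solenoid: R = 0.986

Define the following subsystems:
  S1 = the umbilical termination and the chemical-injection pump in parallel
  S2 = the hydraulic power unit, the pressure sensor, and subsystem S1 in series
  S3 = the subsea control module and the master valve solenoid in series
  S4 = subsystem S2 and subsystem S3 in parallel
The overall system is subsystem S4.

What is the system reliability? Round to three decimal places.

Parallel (umbilical termination and chemical-injection pump): 1 − (1 − 0.93100)(1 − 0.81000) = 0.98689
Series (hydraulic power unit, pressure sensor, and [0.98689]): 0.97300 × 0.98700 × 0.98689 = 0.94776
Series (subsea control module and master valve solenoid): 0.79400 × 0.98600 = 0.78288
Parallel ([0.94776] and [0.78288]): 1 − (1 − 0.94776)(1 − 0.78288) = 0.989

0.989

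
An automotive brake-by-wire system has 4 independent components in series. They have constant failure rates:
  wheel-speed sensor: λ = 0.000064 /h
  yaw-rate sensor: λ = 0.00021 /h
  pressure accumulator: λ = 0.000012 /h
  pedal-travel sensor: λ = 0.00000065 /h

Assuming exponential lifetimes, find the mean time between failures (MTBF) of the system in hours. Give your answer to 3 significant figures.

3490

Series of exponential components: λ_sys = Σ λ_i
λ_sys = 0.000064 + 0.00021 + 0.000012 + 0.00000065 = 2.8665e-04 /h
MTBF = 1 / λ_sys = 3490 h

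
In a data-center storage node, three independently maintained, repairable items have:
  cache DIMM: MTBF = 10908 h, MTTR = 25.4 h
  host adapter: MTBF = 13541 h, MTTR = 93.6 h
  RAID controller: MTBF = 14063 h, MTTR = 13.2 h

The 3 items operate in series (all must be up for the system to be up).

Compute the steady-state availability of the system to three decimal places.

0.990

A(cache DIMM) = MTBF/(MTBF+MTTR) = 10908/(10908+25.4) = 0.997677
A(host adapter) = MTBF/(MTBF+MTTR) = 13541/(13541+93.6) = 0.993135
A(RAID controller) = MTBF/(MTBF+MTTR) = 14063/(14063+13.2) = 0.999062
Series availability: 0.997677 × 0.993135 × 0.999062 = 0.990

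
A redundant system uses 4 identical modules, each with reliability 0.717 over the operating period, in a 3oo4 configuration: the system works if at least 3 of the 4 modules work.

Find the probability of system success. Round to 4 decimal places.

R = Σ_{i=3}^{4} C(4,i) p^i (1−p)^{4−i} with p = 0.717
C(4,3)·0.717^3·0.283^1 = 0.417257
C(4,4)·0.717^4·0.283^0 = 0.264287
Sum = 0.6815

0.6815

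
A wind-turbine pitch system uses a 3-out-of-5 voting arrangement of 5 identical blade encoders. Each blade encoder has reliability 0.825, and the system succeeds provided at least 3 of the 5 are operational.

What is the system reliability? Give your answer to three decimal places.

0.959

R = Σ_{i=3}^{5} C(5,i) p^i (1−p)^{5−i} with p = 0.825
C(5,3)·0.825^3·0.175^2 = 0.17196
C(5,4)·0.825^4·0.175^1 = 0.40534
C(5,5)·0.825^5·0.175^0 = 0.38218
Sum = 0.959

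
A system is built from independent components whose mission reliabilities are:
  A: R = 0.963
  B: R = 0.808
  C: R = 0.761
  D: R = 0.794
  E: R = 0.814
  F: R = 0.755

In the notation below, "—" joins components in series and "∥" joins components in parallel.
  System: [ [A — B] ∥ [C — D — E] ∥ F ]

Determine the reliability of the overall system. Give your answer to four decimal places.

0.9724

Series (A and B): 0.963000 × 0.808000 = 0.778104
Series (C, D, and E): 0.761000 × 0.794000 × 0.814000 = 0.491846
Parallel ([0.778104], [0.491846], and F): 1 − (1 − 0.778104)(1 − 0.491846)(1 − 0.755000) = 0.9724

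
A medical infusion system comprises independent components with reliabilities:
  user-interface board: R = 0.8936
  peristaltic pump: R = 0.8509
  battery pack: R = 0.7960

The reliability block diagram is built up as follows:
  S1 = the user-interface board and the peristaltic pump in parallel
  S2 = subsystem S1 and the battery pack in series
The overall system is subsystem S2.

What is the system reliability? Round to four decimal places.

0.7834

Parallel (user-interface board and peristaltic pump): 1 − (1 − 0.893600)(1 − 0.850900) = 0.984136
Series ([0.984136] and battery pack): 0.984136 × 0.796000 = 0.7834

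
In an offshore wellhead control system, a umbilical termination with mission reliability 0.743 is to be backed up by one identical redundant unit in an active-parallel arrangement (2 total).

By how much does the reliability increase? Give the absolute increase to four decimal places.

0.1910

R_before = 0.743
R_after = 1 − (1 − 0.743)^2 = 0.9340
ΔR = 0.9340 − 0.743 = 0.1910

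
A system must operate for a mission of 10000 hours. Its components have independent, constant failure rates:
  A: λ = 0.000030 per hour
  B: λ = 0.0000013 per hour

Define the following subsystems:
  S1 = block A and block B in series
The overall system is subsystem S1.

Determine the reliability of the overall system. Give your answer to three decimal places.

0.731

R(A) = exp(−0.000030 × 10000) = 0.74082
R(B) = exp(−0.0000013 × 10000) = 0.98708
Series (A and B): 0.74082 × 0.98708 = 0.731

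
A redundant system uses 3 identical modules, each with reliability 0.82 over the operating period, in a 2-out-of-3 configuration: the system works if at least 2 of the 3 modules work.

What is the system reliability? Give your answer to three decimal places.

0.914

R = Σ_{i=2}^{3} C(3,i) p^i (1−p)^{3−i} with p = 0.82
C(3,2)·0.82^2·0.18^1 = 0.36310
C(3,3)·0.82^3·0.18^0 = 0.55137
Sum = 0.914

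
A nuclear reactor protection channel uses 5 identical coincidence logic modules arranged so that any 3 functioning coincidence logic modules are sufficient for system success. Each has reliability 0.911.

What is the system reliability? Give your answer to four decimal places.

R = Σ_{i=3}^{5} C(5,i) p^i (1−p)^{5−i} with p = 0.911
C(5,3)·0.911^3·0.089^2 = 0.059887
C(5,4)·0.911^4·0.089^1 = 0.306502
C(5,5)·0.911^5·0.089^0 = 0.627468
Sum = 0.9939

0.9939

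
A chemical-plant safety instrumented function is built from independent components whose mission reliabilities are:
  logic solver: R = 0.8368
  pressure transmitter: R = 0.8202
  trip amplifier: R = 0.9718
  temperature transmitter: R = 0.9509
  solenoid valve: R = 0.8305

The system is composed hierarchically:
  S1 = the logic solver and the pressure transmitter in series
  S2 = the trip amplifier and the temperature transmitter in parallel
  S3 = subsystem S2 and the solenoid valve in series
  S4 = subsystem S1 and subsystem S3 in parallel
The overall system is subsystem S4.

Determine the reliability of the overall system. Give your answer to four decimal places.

Series (logic solver and pressure transmitter): 0.836800 × 0.820200 = 0.686343
Parallel (trip amplifier and temperature transmitter): 1 − (1 − 0.971800)(1 − 0.950900) = 0.998615
Series ([0.998615] and solenoid valve): 0.998615 × 0.830500 = 0.829350
Parallel ([0.686343] and [0.829350]): 1 − (1 − 0.686343)(1 − 0.829350) = 0.9465

0.9465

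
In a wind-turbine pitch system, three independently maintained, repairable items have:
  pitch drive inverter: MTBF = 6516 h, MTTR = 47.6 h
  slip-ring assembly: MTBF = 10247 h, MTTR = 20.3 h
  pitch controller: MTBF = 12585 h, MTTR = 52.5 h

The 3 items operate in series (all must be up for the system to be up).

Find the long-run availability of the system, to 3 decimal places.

0.987

A(pitch drive inverter) = MTBF/(MTBF+MTTR) = 6516/(6516+47.6) = 0.992748
A(slip-ring assembly) = MTBF/(MTBF+MTTR) = 10247/(10247+20.3) = 0.998023
A(pitch controller) = MTBF/(MTBF+MTTR) = 12585/(12585+52.5) = 0.995846
Series availability: 0.992748 × 0.998023 × 0.995846 = 0.987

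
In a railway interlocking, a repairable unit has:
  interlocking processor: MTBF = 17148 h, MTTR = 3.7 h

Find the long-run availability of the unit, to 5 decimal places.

0.99978

A(interlocking processor) = MTBF/(MTBF+MTTR) = 17148/(17148+3.7) = 0.99978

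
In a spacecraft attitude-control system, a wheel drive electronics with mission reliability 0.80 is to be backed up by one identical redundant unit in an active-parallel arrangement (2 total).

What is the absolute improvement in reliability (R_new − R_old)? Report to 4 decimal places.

R_before = 0.80
R_after = 1 − (1 − 0.80)^2 = 0.9600
ΔR = 0.9600 − 0.80 = 0.1600

0.1600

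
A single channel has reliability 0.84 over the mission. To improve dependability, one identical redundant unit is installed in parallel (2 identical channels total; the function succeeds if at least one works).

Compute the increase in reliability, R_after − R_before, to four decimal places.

0.1344

R_before = 0.84
R_after = 1 − (1 − 0.84)^2 = 0.9744
ΔR = 0.9744 − 0.84 = 0.1344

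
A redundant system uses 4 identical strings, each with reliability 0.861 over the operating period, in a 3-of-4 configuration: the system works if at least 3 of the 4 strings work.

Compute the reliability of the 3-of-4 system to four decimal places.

0.9044

R = Σ_{i=3}^{4} C(4,i) p^i (1−p)^{4−i} with p = 0.861
C(4,3)·0.861^3·0.139^1 = 0.354882
C(4,4)·0.861^4·0.139^0 = 0.549557
Sum = 0.9044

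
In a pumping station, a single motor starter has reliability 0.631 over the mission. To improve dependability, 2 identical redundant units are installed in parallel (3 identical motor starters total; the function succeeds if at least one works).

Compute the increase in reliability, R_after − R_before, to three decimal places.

0.319

R_before = 0.631
R_after = 1 − (1 − 0.631)^3 = 0.950
ΔR = 0.950 − 0.631 = 0.319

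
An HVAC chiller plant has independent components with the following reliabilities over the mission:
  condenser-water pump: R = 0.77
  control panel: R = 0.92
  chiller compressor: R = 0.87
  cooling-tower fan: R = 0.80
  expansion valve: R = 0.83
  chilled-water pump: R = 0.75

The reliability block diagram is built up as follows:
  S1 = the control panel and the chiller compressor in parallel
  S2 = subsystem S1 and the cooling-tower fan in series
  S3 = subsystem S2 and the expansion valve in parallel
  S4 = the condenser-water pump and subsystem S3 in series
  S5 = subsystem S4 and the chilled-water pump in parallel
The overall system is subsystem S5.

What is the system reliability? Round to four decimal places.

0.9357

Parallel (control panel and chiller compressor): 1 − (1 − 0.920000)(1 − 0.870000) = 0.989600
Series ([0.989600] and cooling-tower fan): 0.989600 × 0.800000 = 0.791680
Parallel ([0.791680] and expansion valve): 1 − (1 − 0.791680)(1 − 0.830000) = 0.964586
Series (condenser-water pump and [0.964586]): 0.770000 × 0.964586 = 0.742731
Parallel ([0.742731] and chilled-water pump): 1 − (1 − 0.742731)(1 − 0.750000) = 0.9357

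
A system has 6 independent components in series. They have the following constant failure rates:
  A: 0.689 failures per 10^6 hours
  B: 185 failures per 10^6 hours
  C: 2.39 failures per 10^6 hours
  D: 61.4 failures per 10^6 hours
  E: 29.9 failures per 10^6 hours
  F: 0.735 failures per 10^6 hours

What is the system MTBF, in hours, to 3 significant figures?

Series of exponential components: λ_sys = Σ λ_i
λ_sys = 0.000000689 + 0.000185 + 0.00000239 + 0.0000614 + 0.0000299 + 0.000000735 = 2.8011e-04 /h
MTBF = 1 / λ_sys = 3570 h

3570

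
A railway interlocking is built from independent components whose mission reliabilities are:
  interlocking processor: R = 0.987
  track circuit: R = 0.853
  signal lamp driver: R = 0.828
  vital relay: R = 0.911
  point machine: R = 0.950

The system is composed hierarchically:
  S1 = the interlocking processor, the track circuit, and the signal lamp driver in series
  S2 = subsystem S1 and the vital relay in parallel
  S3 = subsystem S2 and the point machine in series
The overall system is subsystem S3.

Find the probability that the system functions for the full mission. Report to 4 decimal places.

Series (interlocking processor, track circuit, and signal lamp driver): 0.987000 × 0.853000 × 0.828000 = 0.697102
Parallel ([0.697102] and vital relay): 1 − (1 − 0.697102)(1 − 0.911000) = 0.973042
Series ([0.973042] and point machine): 0.973042 × 0.950000 = 0.9244

0.9244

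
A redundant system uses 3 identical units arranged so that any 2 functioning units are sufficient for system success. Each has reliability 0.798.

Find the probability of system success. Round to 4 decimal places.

R = Σ_{i=2}^{3} C(3,i) p^i (1−p)^{3−i} with p = 0.798
C(3,2)·0.798^2·0.202^1 = 0.385903
C(3,3)·0.798^3·0.202^0 = 0.508170
Sum = 0.8941

0.8941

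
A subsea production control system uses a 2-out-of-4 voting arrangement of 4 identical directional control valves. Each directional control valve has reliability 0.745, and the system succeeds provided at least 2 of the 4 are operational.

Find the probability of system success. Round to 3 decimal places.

R = Σ_{i=2}^{4} C(4,i) p^i (1−p)^{4−i} with p = 0.745
C(4,2)·0.745^2·0.255^2 = 0.21654
C(4,3)·0.745^3·0.255^1 = 0.42176
C(4,4)·0.745^4·0.255^0 = 0.30805
Sum = 0.946

0.946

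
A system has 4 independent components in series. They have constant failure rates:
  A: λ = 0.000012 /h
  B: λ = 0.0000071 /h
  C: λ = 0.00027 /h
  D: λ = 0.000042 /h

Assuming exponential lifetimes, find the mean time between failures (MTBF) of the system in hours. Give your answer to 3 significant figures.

3020

Series of exponential components: λ_sys = Σ λ_i
λ_sys = 0.000012 + 0.0000071 + 0.00027 + 0.000042 = 3.3110e-04 /h
MTBF = 1 / λ_sys = 3020 h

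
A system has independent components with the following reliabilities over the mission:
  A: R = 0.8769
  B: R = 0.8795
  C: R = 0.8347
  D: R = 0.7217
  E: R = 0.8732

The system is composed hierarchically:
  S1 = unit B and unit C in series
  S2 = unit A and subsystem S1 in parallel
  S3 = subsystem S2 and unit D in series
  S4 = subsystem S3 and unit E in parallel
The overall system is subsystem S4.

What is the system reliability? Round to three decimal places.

Series (B and C): 0.87950 × 0.83470 = 0.73412
Parallel (A and [0.73412]): 1 − (1 − 0.87690)(1 − 0.73412) = 0.96727
Series ([0.96727] and D): 0.96727 × 0.72170 = 0.69808
Parallel ([0.69808] and E): 1 − (1 − 0.69808)(1 − 0.87320) = 0.962

0.962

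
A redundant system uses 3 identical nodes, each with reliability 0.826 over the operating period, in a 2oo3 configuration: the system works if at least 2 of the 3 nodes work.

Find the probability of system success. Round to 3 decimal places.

R = Σ_{i=2}^{3} C(3,i) p^i (1−p)^{3−i} with p = 0.826
C(3,2)·0.826^2·0.174^1 = 0.35615
C(3,3)·0.826^3·0.174^0 = 0.56356
Sum = 0.920

0.920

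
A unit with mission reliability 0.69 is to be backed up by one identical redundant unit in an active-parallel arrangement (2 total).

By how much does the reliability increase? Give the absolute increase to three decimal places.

0.214

R_before = 0.69
R_after = 1 − (1 − 0.69)^2 = 0.904
ΔR = 0.904 − 0.69 = 0.214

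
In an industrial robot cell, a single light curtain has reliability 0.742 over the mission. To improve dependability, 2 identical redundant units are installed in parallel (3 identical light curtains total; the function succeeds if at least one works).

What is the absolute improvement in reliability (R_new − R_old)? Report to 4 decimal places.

R_before = 0.742
R_after = 1 − (1 − 0.742)^3 = 0.9828
ΔR = 0.9828 − 0.742 = 0.2408

0.2408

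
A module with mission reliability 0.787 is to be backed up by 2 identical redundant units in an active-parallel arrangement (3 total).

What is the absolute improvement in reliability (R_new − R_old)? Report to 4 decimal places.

R_before = 0.787
R_after = 1 − (1 − 0.787)^3 = 0.9903
ΔR = 0.9903 − 0.787 = 0.2033

0.2033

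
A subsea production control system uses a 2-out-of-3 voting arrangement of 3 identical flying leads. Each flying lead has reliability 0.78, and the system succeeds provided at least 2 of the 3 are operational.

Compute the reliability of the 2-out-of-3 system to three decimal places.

R = Σ_{i=2}^{3} C(3,i) p^i (1−p)^{3−i} with p = 0.78
C(3,2)·0.78^2·0.22^1 = 0.40154
C(3,3)·0.78^3·0.22^0 = 0.47455
Sum = 0.876

0.876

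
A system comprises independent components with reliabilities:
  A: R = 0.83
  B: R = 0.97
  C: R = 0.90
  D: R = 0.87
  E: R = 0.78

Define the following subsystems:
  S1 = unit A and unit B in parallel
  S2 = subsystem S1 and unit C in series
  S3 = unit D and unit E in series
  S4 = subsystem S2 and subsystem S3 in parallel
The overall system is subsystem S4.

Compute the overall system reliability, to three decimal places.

Parallel (A and B): 1 − (1 − 0.83000)(1 − 0.97000) = 0.99490
Series ([0.99490] and C): 0.99490 × 0.90000 = 0.89541
Series (D and E): 0.87000 × 0.78000 = 0.67860
Parallel ([0.89541] and [0.67860]): 1 − (1 − 0.89541)(1 − 0.67860) = 0.966

0.966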